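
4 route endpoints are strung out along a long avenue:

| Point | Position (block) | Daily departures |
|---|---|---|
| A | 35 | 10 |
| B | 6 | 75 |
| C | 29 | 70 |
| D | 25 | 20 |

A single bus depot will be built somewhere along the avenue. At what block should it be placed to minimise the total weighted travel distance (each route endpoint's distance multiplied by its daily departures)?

x = 25

For a sum of weighted absolute distances on a line, the optimum is the weighted median (not the mean). Total weight W = 175; half-weight = 87.5.
Sort by position and accumulate weight:
  block 6 (B, w=75) → cum 75
  block 25 (D, w=20) → cum 95  ≥ 87.5 → median here
  block 29 (C, w=70) → cum 165
  block 35 (A, w=10) → cum 175
Optimal location: block 25.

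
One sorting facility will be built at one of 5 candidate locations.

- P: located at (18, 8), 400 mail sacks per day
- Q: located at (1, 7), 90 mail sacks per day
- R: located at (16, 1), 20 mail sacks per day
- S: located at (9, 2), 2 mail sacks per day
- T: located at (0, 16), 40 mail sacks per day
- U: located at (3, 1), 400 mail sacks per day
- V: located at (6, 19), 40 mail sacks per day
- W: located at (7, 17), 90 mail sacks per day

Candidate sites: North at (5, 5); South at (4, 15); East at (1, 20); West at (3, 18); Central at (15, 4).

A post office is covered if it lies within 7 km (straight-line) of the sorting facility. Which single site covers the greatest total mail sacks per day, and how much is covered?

Coverage radius r = 7 km; a point is covered iff (Δx)²+(Δy)² ≤ 7² = 49.
  North (5, 5): covers {Q, S, U} → 492
  South (4, 15): covers {T, V, W} → 170
  East (1, 20): covers {T, V, W} → 170
  West (3, 18): covers {T, V, W} → 170
  Central (15, 4): covers {P, R, S} → 422
Maximum coverage at North: 492 mail sacks per day.

North, covering 492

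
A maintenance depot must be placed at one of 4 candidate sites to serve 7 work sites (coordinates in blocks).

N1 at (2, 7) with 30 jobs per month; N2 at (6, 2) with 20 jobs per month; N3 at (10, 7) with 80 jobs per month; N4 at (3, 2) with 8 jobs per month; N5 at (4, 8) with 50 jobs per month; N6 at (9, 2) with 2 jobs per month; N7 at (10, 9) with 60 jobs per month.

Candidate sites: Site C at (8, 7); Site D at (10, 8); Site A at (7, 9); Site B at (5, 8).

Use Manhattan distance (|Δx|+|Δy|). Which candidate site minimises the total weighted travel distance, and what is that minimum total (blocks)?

Total weighted distance at each candidate:
  Site C (8, 7): total = 1062
  Site D (10, 8): total = 1028
  Site A (7, 9): total = 1256
  Site B (5, 8): total = 1234
Minimum is at Site D with total 1028 blocks.

Site D, total 1028 blocks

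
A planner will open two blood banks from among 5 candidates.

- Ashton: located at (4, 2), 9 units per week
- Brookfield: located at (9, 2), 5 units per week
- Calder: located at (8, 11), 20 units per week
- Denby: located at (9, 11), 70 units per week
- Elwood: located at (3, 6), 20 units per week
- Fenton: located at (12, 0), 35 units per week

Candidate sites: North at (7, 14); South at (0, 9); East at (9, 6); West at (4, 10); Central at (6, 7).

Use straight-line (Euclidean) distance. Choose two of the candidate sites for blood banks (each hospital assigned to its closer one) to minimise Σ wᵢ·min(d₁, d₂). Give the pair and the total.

Evaluate every pair (each demand assigned to the nearer of the two):
  {North, East}: total = 748.0
  {North, Central}: total = 779.2
  {East, Central}: total = 805.9
  {East, West}: total = 827.3
  {South, East}: total = 849.2
  {West, Central}: total = 896.0
  {South, Central}: total = 903.0
  {North, West}: total = 965.5
  {North, South}: total = 1050.4
  {South, West}: total = 1089.2
Best pair: {North, East} with total 748.0.

{North, East}, total 748.0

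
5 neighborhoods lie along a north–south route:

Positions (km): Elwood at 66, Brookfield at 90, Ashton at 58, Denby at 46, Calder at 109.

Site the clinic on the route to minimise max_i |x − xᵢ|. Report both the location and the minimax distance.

The 1-center on a line is the midpoint of the two extreme points: leftmost at 46, rightmost at 109.
Optimal location = (46 + 109)/2 = 77.5; maximum distance = (109 − 46)/2 = 31.5.

location 77.5, max distance 31.5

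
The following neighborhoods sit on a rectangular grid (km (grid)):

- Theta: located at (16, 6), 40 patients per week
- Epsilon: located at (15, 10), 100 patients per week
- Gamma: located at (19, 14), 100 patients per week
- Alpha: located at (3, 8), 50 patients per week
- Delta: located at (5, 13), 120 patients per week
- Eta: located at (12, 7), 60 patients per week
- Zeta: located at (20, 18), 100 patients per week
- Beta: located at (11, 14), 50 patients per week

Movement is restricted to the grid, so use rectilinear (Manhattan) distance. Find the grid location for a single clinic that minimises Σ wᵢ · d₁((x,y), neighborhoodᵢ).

(15, 13)

Manhattan distance separates: Σwᵢ(|x−xᵢ|+|y−yᵢ|) = Σwᵢ|x−xᵢ| + Σwᵢ|y−yᵢ|, so x and y are optimised independently as 1-D weighted medians.
Total weight W = 620; half = 310.
x-coordinate, sorted with cumulative weight:
  x=3 (Alpha, w=50) cum 50
  x=5 (Delta, w=120) cum 170
  x=11 (Beta, w=50) cum 220
  x=12 (Eta, w=60) cum 280
  x=15 (Epsilon, w=100) cum 380  ← median
  x=16 (Theta, w=40) cum 420
  x=19 (Gamma, w=100) cum 520
  x=20 (Zeta, w=100) cum 620
⇒ x* = 15
y-coordinate, sorted with cumulative weight:
  y=6 (Theta, w=40) cum 40
  y=7 (Eta, w=60) cum 100
  y=8 (Alpha, w=50) cum 150
  y=10 (Epsilon, w=100) cum 250
  y=13 (Delta, w=120) cum 370  ← median
  y=14 (Gamma, w=100) cum 470
  y=14 (Beta, w=50) cum 520
  y=18 (Zeta, w=100) cum 620
⇒ y* = 13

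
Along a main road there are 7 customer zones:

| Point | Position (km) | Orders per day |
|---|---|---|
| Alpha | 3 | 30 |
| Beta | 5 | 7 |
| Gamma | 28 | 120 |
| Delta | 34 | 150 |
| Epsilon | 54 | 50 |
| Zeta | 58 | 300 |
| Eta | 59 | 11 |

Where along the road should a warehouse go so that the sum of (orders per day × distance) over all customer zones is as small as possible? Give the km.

For a sum of weighted absolute distances on a line, the optimum is the weighted median (not the mean). Total weight W = 668; half-weight = 334.
Sort by position and accumulate weight:
  km 3 (Alpha, w=30) → cum 30
  km 5 (Beta, w=7) → cum 37
  km 28 (Gamma, w=120) → cum 157
  km 34 (Delta, w=150) → cum 307
  km 54 (Epsilon, w=50) → cum 357  ≥ 334 → median here
  km 58 (Zeta, w=300) → cum 657
  km 59 (Eta, w=11) → cum 668
Optimal location: km 54.

x = 54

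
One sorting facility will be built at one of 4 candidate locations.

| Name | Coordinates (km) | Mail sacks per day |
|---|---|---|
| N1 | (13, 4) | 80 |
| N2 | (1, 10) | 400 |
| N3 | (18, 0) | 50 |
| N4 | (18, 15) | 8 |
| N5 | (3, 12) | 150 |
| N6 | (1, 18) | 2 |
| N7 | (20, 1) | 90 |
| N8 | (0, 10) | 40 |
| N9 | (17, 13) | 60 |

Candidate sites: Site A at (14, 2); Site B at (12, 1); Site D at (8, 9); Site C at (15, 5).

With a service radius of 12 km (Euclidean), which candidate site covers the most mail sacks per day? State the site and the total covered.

Site D, covering 740

Coverage radius r = 12 km; a point is covered iff (Δx)²+(Δy)² ≤ 12² = 144.
  Site A (14, 2): covers {N1, N3, N7, N9} → 280
  Site B (12, 1): covers {N1, N3, N7} → 220
  Site D (8, 9): covers {N1, N2, N4, N5, N6, N8, N9} → 740
  Site C (15, 5): covers {N1, N3, N4, N7, N9} → 288
Maximum coverage at Site D: 740 mail sacks per day.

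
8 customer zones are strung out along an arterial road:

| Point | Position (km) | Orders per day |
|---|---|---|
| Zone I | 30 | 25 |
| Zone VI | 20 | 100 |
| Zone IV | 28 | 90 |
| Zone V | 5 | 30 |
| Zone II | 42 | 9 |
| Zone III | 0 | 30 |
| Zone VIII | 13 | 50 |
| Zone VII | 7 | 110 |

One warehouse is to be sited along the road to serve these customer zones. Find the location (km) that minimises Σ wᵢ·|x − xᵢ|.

x = 20

For a sum of weighted absolute distances on a line, the optimum is the weighted median (not the mean). Total weight W = 444; half-weight = 222.
Sort by position and accumulate weight:
  km 0 (Zone III, w=30) → cum 30
  km 5 (Zone V, w=30) → cum 60
  km 7 (Zone VII, w=110) → cum 170
  km 13 (Zone VIII, w=50) → cum 220
  km 20 (Zone VI, w=100) → cum 320  ≥ 222 → median here
  km 28 (Zone IV, w=90) → cum 410
  km 30 (Zone I, w=25) → cum 435
  km 42 (Zone II, w=9) → cum 444
Optimal location: km 20.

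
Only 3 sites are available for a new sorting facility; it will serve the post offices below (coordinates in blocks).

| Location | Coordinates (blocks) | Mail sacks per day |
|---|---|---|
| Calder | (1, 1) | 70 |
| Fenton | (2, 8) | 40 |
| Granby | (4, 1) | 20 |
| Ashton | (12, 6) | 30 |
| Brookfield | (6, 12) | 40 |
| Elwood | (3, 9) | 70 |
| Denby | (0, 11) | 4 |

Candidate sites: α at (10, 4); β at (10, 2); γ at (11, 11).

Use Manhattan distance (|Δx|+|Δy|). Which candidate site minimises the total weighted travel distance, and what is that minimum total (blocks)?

Total weighted distance at each candidate:
  α (10, 4): total = 3008
  β (10, 2): total = 3196
  γ (11, 11): total = 3384
Minimum is at α with total 3008 blocks.

α, total 3008 blocks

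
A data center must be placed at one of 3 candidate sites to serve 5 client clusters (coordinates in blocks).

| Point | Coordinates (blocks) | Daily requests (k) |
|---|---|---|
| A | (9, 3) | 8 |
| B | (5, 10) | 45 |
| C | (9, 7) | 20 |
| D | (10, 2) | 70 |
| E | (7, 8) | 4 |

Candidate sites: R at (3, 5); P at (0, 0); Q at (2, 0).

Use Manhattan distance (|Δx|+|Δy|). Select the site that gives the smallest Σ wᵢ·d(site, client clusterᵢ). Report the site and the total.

R, total 1267 blocks

Total weighted distance at each candidate:
  R (3, 5): total = 1267
  P (0, 0): total = 1991
  Q (2, 0): total = 1697
Minimum is at R with total 1267 blocks.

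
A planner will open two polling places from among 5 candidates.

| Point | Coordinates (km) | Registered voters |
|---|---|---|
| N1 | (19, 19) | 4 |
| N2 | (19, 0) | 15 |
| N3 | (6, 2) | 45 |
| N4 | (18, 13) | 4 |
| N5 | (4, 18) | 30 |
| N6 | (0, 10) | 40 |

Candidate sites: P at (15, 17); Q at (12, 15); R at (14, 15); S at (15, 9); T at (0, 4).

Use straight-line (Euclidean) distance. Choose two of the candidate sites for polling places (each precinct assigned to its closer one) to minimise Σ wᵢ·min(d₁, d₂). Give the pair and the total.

{Q, T}, total 1086.8

Evaluate every pair (each demand assigned to the nearer of the two):
  {Q, T}: total = 1086.8
  {R, T}: total = 1118.5
  {P, T}: total = 1155.8
  {S, T}: total = 1161.8
  {Q, S}: total = 1489.4
  {R, S}: total = 1612.2
  {P, S}: total = 1631.4
  {Q, R}: total = 1701.3
  {P, Q}: total = 1706.8
  {P, R}: total = 1867.7
Best pair: {Q, T} with total 1086.8.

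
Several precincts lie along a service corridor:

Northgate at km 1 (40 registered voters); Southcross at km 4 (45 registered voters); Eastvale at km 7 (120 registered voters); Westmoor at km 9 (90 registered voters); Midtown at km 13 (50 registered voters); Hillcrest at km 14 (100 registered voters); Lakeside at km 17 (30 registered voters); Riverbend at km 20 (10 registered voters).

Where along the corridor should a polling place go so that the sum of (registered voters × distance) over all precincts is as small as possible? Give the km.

x = 9

For a sum of weighted absolute distances on a line, the optimum is the weighted median (not the mean). Total weight W = 485; half-weight = 242.5.
Sort by position and accumulate weight:
  km 1 (Northgate, w=40) → cum 40
  km 4 (Southcross, w=45) → cum 85
  km 7 (Eastvale, w=120) → cum 205
  km 9 (Westmoor, w=90) → cum 295  ≥ 242.5 → median here
  km 13 (Midtown, w=50) → cum 345
  km 14 (Hillcrest, w=100) → cum 445
  km 17 (Lakeside, w=30) → cum 475
  km 20 (Riverbend, w=10) → cum 485
Optimal location: km 9.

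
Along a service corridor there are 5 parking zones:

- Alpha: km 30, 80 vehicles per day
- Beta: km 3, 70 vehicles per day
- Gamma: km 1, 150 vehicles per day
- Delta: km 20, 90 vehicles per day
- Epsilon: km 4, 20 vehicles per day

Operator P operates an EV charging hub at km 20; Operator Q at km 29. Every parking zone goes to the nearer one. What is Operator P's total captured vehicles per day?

330

The indifferent point is the midpoint (20+29)/2 = 24.5; parking zones left of it (closer to Operator P at 20) go to Operator P, those right go to Operator Q.
  Gamma at 1 (w=150) → Operator P
  Beta at 3 (w=70) → Operator P
  Epsilon at 4 (w=20) → Operator P
  Delta at 20 (w=90) → Operator P
  Alpha at 30 (w=80) → Operator Q
Operator P captures 330; Operator Q captures 80.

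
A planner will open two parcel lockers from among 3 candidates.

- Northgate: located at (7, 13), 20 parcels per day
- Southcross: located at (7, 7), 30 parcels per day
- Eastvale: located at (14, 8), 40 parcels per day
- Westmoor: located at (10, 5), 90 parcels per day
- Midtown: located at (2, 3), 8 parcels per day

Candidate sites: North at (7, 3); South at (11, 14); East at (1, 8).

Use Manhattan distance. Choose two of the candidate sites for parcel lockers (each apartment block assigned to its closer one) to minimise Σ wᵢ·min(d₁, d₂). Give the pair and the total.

{North, South}, total 1070

Evaluate every pair (each demand assigned to the nearer of the two):
  {North, South}: total = 1070
  {North, East}: total = 1290
  {South, East}: total = 1618
Best pair: {North, South} with total 1070.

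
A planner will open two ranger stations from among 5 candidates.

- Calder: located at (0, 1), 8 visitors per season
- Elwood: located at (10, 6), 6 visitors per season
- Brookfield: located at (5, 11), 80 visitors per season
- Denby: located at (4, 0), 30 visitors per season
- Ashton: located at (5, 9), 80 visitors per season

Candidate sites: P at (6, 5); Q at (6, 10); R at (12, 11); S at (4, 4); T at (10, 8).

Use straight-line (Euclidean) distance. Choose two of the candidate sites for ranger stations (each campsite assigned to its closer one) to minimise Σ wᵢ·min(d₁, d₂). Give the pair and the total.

Evaluate every pair (each demand assigned to the nearer of the two):
  {Q, S}: total = 420.2
  {P, Q}: total = 470.3
  {Q, T}: total = 624.8
  {Q, R}: total = 651.1
  {P, S}: total = 1001.2
  {P, T}: total = 1027.6
  {S, T}: total = 1046.4
  {P, R}: total = 1060.5
  {R, S}: total = 1160.2
  {R, T}: total = 1284.1
Best pair: {Q, S} with total 420.2.

{Q, S}, total 420.2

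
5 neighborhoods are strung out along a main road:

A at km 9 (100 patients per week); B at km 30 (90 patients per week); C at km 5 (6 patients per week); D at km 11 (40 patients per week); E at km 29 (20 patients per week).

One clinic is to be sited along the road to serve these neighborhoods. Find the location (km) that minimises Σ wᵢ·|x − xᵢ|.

For a sum of weighted absolute distances on a line, the optimum is the weighted median (not the mean). Total weight W = 256; half-weight = 128.
Sort by position and accumulate weight:
  km 5 (C, w=6) → cum 6
  km 9 (A, w=100) → cum 106
  km 11 (D, w=40) → cum 146  ≥ 128 → median here
  km 29 (E, w=20) → cum 166
  km 30 (B, w=90) → cum 256
Optimal location: km 11.

x = 11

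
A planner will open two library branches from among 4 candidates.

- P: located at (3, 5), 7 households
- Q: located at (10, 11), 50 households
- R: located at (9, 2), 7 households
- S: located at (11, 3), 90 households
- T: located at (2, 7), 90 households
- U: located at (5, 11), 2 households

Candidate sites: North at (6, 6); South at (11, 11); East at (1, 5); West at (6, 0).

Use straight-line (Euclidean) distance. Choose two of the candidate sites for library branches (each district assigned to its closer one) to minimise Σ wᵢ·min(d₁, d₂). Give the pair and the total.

{North, South}, total 1013.2

Evaluate every pair (each demand assigned to the nearer of the two):
  {North, South}: total = 1013.2
  {South, East}: total = 1057.1
  {North, East}: total = 1105.4
  {North, West}: total = 1273.6
  {East, West}: total = 1320.5
  {South, West}: total = 1378.4
Best pair: {North, South} with total 1013.2.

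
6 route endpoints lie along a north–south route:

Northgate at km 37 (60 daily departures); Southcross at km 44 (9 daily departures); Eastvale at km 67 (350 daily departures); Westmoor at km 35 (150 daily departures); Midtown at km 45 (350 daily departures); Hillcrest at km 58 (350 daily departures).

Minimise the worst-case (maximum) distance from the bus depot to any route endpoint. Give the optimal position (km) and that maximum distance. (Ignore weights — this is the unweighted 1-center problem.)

location 51, max distance 16

The 1-center on a line is the midpoint of the two extreme points: leftmost at 35, rightmost at 67.
Optimal location = (35 + 67)/2 = 51; maximum distance = (67 − 35)/2 = 16.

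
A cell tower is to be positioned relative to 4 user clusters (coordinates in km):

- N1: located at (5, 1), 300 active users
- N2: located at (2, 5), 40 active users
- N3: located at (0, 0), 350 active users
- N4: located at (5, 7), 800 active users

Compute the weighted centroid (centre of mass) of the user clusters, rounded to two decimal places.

The minimiser of Σwᵢ‖p−pᵢ‖² is the weighted centroid p* = (Σwᵢpᵢ)/(Σwᵢ).
Σwᵢ = 1490.
Σwᵢxᵢ = 300·5 + 40·2 + 350·0 + 800·5 = 5580.
Σwᵢyᵢ = 300·1 + 40·5 + 350·0 + 800·7 = 6100.
x* = 5580/1490 = 3.74, y* = 6100/1490 = 4.09.

(3.74, 4.09)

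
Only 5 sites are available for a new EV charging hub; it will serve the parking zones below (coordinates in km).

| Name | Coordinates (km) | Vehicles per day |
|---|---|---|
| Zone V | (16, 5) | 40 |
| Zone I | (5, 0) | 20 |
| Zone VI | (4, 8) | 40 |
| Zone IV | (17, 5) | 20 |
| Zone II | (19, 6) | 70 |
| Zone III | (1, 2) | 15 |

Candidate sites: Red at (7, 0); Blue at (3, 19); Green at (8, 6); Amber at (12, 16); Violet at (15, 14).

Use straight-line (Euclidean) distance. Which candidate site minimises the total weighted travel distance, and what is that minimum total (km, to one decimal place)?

Green, total 1707.6 km

Total weighted distance at each candidate:
  Red (7, 0): total = 2051.2
  Blue (3, 19): total = 3683.9
  Green (8, 6): total = 1707.6
  Amber (12, 16): total = 2633.2
  Violet (15, 14): total = 2294.6
Minimum is at Green with total 1707.6 km.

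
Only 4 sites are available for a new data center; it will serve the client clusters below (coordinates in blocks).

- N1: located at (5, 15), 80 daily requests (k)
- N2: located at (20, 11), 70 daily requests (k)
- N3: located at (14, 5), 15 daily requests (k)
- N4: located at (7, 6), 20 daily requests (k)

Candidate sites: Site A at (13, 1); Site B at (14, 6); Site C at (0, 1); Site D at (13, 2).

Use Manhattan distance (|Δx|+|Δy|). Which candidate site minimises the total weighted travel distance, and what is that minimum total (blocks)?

Site B, total 2365 blocks

Total weighted distance at each candidate:
  Site A (13, 1): total = 3245
  Site B (14, 6): total = 2365
  Site C (0, 1): total = 4130
  Site D (13, 2): total = 3060
Minimum is at Site B with total 2365 blocks.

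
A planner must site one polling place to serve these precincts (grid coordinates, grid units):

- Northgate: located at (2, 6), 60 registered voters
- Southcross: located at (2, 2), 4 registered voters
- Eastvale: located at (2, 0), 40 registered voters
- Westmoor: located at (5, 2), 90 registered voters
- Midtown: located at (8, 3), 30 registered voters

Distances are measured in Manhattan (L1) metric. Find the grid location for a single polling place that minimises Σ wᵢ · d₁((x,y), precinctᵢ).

(5, 2)

Manhattan distance separates: Σwᵢ(|x−xᵢ|+|y−yᵢ|) = Σwᵢ|x−xᵢ| + Σwᵢ|y−yᵢ|, so x and y are optimised independently as 1-D weighted medians.
Total weight W = 224; half = 112.
x-coordinate, sorted with cumulative weight:
  x=2 (Northgate, w=60) cum 60
  x=2 (Southcross, w=4) cum 64
  x=2 (Eastvale, w=40) cum 104
  x=5 (Westmoor, w=90) cum 194  ← median
  x=8 (Midtown, w=30) cum 224
⇒ x* = 5
y-coordinate, sorted with cumulative weight:
  y=0 (Eastvale, w=40) cum 40
  y=2 (Southcross, w=4) cum 44
  y=2 (Westmoor, w=90) cum 134  ← median
  y=3 (Midtown, w=30) cum 164
  y=6 (Northgate, w=60) cum 224
⇒ y* = 2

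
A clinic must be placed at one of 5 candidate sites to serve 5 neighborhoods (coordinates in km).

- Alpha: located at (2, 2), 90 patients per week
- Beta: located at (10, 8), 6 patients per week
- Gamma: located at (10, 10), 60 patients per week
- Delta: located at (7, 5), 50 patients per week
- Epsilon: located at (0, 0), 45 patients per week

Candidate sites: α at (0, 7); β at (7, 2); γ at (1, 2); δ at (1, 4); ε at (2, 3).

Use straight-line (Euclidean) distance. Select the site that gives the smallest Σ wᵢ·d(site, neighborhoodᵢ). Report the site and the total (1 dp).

Total weighted distance at each candidate:
  α (0, 7): total = 1850.4
  β (7, 2): total = 1480.5
  γ (1, 2): total = 1313.4
  δ (1, 4): total = 1399.0
  ε (2, 3): total = 1215.9
Minimum is at ε with total 1215.9 km.

ε, total 1215.9 km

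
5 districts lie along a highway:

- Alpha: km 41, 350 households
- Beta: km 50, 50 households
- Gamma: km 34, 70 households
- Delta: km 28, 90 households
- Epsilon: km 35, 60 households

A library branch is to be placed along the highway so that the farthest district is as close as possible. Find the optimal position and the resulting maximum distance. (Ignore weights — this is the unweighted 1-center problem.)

The 1-center on a line is the midpoint of the two extreme points: leftmost at 28, rightmost at 50.
Optimal location = (28 + 50)/2 = 39; maximum distance = (50 − 28)/2 = 11.

location 39, max distance 11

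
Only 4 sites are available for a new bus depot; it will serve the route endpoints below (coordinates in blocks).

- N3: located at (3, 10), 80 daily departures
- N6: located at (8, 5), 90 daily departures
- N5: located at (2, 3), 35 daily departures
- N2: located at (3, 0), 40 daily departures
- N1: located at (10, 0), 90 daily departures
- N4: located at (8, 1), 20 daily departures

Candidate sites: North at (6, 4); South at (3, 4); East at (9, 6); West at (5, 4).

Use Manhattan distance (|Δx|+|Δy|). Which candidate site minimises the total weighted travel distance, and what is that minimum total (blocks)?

Total weighted distance at each candidate:
  North (6, 4): total = 2265
  South (3, 4): total = 2400
  East (9, 6): total = 2560
  West (5, 4): total = 2310
Minimum is at North with total 2265 blocks.

North, total 2265 blocks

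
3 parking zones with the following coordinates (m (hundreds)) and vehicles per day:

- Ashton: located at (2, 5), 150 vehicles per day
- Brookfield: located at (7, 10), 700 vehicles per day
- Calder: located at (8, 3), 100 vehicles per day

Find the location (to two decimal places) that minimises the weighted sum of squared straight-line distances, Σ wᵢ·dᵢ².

The minimiser of Σwᵢ‖p−pᵢ‖² is the weighted centroid p* = (Σwᵢpᵢ)/(Σwᵢ).
Σwᵢ = 950.
Σwᵢxᵢ = 150·2 + 700·7 + 100·8 = 6000.
Σwᵢyᵢ = 150·5 + 700·10 + 100·3 = 8050.
x* = 6000/950 = 6.32, y* = 8050/950 = 8.47.

(6.32, 8.47)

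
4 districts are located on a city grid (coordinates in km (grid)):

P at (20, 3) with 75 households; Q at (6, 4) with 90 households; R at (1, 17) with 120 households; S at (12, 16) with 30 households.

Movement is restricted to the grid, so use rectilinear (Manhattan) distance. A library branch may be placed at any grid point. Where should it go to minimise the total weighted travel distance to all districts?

Manhattan distance separates: Σwᵢ(|x−xᵢ|+|y−yᵢ|) = Σwᵢ|x−xᵢ| + Σwᵢ|y−yᵢ|, so x and y are optimised independently as 1-D weighted medians.
Total weight W = 315; half = 157.5.
x-coordinate, sorted with cumulative weight:
  x=1 (R, w=120) cum 120
  x=6 (Q, w=90) cum 210  ← median
  x=12 (S, w=30) cum 240
  x=20 (P, w=75) cum 315
⇒ x* = 6
y-coordinate, sorted with cumulative weight:
  y=3 (P, w=75) cum 75
  y=4 (Q, w=90) cum 165  ← median
  y=16 (S, w=30) cum 195
  y=17 (R, w=120) cum 315
⇒ y* = 4

(6, 4)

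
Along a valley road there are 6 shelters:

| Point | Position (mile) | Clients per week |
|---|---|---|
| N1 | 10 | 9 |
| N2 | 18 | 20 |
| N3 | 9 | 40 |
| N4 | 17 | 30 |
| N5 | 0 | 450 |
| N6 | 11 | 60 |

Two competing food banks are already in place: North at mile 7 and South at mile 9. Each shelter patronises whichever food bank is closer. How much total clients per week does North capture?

450

The indifferent point is the midpoint (7+9)/2 = 8; shelters left of it (closer to North at 7) go to North, those right go to South.
  N5 at 0 (w=450) → North
  N3 at 9 (w=40) → South
  N1 at 10 (w=9) → South
  N6 at 11 (w=60) → South
  N4 at 17 (w=30) → South
  N2 at 18 (w=20) → South
North captures 450; South captures 159.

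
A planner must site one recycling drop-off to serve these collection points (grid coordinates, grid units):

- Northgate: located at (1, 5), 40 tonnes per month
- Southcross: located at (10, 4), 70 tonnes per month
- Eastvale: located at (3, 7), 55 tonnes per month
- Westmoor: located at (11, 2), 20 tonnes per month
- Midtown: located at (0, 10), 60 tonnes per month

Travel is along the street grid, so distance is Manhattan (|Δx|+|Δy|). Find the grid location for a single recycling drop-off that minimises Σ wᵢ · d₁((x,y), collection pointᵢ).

(3, 5)

Manhattan distance separates: Σwᵢ(|x−xᵢ|+|y−yᵢ|) = Σwᵢ|x−xᵢ| + Σwᵢ|y−yᵢ|, so x and y are optimised independently as 1-D weighted medians.
Total weight W = 245; half = 122.5.
x-coordinate, sorted with cumulative weight:
  x=0 (Midtown, w=60) cum 60
  x=1 (Northgate, w=40) cum 100
  x=3 (Eastvale, w=55) cum 155  ← median
  x=10 (Southcross, w=70) cum 225
  x=11 (Westmoor, w=20) cum 245
⇒ x* = 3
y-coordinate, sorted with cumulative weight:
  y=2 (Westmoor, w=20) cum 20
  y=4 (Southcross, w=70) cum 90
  y=5 (Northgate, w=40) cum 130  ← median
  y=7 (Eastvale, w=55) cum 185
  y=10 (Midtown, w=60) cum 245
⇒ y* = 5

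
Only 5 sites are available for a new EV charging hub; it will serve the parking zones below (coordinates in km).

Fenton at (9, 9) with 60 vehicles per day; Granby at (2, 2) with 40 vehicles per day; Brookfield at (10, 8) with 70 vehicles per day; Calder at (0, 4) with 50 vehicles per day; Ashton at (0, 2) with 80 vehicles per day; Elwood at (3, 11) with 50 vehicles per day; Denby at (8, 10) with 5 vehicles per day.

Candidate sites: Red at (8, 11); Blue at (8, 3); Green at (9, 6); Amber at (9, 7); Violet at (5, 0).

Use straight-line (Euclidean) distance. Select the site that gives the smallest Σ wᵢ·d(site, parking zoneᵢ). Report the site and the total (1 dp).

Total weighted distance at each candidate:
  Red (8, 11): total = 2569.1
  Blue (8, 3): total = 2540.0
  Green (9, 6): total = 2319.0
  Amber (9, 7): total = 2237.4
  Violet (5, 0): total = 2757.7
Minimum is at Amber with total 2237.4 km.

Amber, total 2237.4 km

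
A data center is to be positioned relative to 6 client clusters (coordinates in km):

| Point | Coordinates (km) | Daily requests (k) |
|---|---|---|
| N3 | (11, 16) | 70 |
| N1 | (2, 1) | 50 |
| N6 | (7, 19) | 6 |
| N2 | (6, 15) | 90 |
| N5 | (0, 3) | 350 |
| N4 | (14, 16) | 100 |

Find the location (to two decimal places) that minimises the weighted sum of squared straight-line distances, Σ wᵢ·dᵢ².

The minimiser of Σwᵢ‖p−pᵢ‖² is the weighted centroid p* = (Σwᵢpᵢ)/(Σwᵢ).
Σwᵢ = 666.
Σwᵢxᵢ = 70·11 + 50·2 + 6·7 + 90·6 + 350·0 + 100·14 = 2852.
Σwᵢyᵢ = 70·16 + 50·1 + 6·19 + 90·15 + 350·3 + 100·16 = 5284.
x* = 2852/666 = 4.28, y* = 5284/666 = 7.93.

(4.28, 7.93)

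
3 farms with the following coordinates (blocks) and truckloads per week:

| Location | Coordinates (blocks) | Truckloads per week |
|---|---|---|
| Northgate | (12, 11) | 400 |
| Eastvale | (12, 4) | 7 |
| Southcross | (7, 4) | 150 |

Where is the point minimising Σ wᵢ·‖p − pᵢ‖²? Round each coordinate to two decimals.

(10.65, 9.03)

The minimiser of Σwᵢ‖p−pᵢ‖² is the weighted centroid p* = (Σwᵢpᵢ)/(Σwᵢ).
Σwᵢ = 557.
Σwᵢxᵢ = 400·12 + 7·12 + 150·7 = 5934.
Σwᵢyᵢ = 400·11 + 7·4 + 150·4 = 5028.
x* = 5934/557 = 10.65, y* = 5028/557 = 9.03.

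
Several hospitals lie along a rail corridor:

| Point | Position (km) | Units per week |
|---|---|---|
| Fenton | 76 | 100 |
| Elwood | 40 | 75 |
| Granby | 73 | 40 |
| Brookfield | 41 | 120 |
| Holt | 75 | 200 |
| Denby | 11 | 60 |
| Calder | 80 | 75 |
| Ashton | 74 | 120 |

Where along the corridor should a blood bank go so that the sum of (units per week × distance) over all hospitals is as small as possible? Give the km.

For a sum of weighted absolute distances on a line, the optimum is the weighted median (not the mean). Total weight W = 790; half-weight = 395.
Sort by position and accumulate weight:
  km 11 (Denby, w=60) → cum 60
  km 40 (Elwood, w=75) → cum 135
  km 41 (Brookfield, w=120) → cum 255
  km 73 (Granby, w=40) → cum 295
  km 74 (Ashton, w=120) → cum 415  ≥ 395 → median here
  km 75 (Holt, w=200) → cum 615
  km 76 (Fenton, w=100) → cum 715
  km 80 (Calder, w=75) → cum 790
Optimal location: km 74.

x = 74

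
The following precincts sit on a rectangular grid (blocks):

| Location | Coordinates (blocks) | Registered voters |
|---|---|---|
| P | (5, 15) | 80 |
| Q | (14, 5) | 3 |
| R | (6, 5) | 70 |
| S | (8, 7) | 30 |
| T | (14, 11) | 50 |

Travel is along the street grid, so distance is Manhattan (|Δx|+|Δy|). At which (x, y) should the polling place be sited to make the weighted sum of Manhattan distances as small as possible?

(6, 11)

Manhattan distance separates: Σwᵢ(|x−xᵢ|+|y−yᵢ|) = Σwᵢ|x−xᵢ| + Σwᵢ|y−yᵢ|, so x and y are optimised independently as 1-D weighted medians.
Total weight W = 233; half = 116.5.
x-coordinate, sorted with cumulative weight:
  x=5 (P, w=80) cum 80
  x=6 (R, w=70) cum 150  ← median
  x=8 (S, w=30) cum 180
  x=14 (Q, w=3) cum 183
  x=14 (T, w=50) cum 233
⇒ x* = 6
y-coordinate, sorted with cumulative weight:
  y=5 (Q, w=3) cum 3
  y=5 (R, w=70) cum 73
  y=7 (S, w=30) cum 103
  y=11 (T, w=50) cum 153  ← median
  y=15 (P, w=80) cum 233
⇒ y* = 11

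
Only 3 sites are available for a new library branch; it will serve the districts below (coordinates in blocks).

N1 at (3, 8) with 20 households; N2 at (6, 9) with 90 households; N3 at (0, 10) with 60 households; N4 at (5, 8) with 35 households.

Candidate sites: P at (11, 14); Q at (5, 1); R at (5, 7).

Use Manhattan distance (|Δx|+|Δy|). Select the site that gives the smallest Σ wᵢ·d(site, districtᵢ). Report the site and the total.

R, total 845 blocks

Total weighted distance at each candidate:
  P (11, 14): total = 2500
  Q (5, 1): total = 2075
  R (5, 7): total = 845
Minimum is at R with total 845 blocks.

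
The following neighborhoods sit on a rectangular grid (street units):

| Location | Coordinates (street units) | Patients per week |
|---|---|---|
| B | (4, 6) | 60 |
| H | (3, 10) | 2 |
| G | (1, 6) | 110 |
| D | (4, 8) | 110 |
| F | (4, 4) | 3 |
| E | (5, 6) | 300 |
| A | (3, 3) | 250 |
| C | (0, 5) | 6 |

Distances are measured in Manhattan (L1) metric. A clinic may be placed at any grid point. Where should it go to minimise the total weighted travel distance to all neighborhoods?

(4, 6)

Manhattan distance separates: Σwᵢ(|x−xᵢ|+|y−yᵢ|) = Σwᵢ|x−xᵢ| + Σwᵢ|y−yᵢ|, so x and y are optimised independently as 1-D weighted medians.
Total weight W = 841; half = 420.5.
x-coordinate, sorted with cumulative weight:
  x=0 (C, w=6) cum 6
  x=1 (G, w=110) cum 116
  x=3 (H, w=2) cum 118
  x=3 (A, w=250) cum 368
  x=4 (B, w=60) cum 428  ← median
  x=4 (D, w=110) cum 538
  x=4 (F, w=3) cum 541
  x=5 (E, w=300) cum 841
⇒ x* = 4
y-coordinate, sorted with cumulative weight:
  y=3 (A, w=250) cum 250
  y=4 (F, w=3) cum 253
  y=5 (C, w=6) cum 259
  y=6 (B, w=60) cum 319
  y=6 (G, w=110) cum 429  ← median
  y=6 (E, w=300) cum 729
  y=8 (D, w=110) cum 839
  y=10 (H, w=2) cum 841
⇒ y* = 6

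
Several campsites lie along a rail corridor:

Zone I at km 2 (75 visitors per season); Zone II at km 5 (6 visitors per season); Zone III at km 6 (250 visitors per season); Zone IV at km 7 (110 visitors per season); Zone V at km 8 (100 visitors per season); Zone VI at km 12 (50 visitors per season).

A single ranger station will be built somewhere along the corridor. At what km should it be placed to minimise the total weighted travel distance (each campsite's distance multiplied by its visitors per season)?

x = 6

For a sum of weighted absolute distances on a line, the optimum is the weighted median (not the mean). Total weight W = 591; half-weight = 295.5.
Sort by position and accumulate weight:
  km 2 (Zone I, w=75) → cum 75
  km 5 (Zone II, w=6) → cum 81
  km 6 (Zone III, w=250) → cum 331  ≥ 295.5 → median here
  km 7 (Zone IV, w=110) → cum 441
  km 8 (Zone V, w=100) → cum 541
  km 12 (Zone VI, w=50) → cum 591
Optimal location: km 6.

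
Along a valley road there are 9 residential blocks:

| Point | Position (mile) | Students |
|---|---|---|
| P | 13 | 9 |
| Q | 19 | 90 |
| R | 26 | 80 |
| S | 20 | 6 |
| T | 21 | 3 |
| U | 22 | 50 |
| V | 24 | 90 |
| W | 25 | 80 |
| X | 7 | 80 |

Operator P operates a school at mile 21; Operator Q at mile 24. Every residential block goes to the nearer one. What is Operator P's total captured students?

The indifferent point is the midpoint (21+24)/2 = 22.5; residential blocks left of it (closer to Operator P at 21) go to Operator P, those right go to Operator Q.
  X at 7 (w=80) → Operator P
  P at 13 (w=9) → Operator P
  Q at 19 (w=90) → Operator P
  S at 20 (w=6) → Operator P
  T at 21 (w=3) → Operator P
  U at 22 (w=50) → Operator P
  V at 24 (w=90) → Operator Q
  W at 25 (w=80) → Operator Q
  R at 26 (w=80) → Operator Q
Operator P captures 238; Operator Q captures 250.

238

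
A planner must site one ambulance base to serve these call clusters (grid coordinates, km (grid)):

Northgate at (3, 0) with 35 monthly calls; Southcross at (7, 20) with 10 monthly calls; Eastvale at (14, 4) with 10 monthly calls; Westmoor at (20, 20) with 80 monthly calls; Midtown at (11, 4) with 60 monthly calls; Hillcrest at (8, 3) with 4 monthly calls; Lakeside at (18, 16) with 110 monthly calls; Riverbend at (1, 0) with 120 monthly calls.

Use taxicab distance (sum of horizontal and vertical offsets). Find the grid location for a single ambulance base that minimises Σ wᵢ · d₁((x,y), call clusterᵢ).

Manhattan distance separates: Σwᵢ(|x−xᵢ|+|y−yᵢ|) = Σwᵢ|x−xᵢ| + Σwᵢ|y−yᵢ|, so x and y are optimised independently as 1-D weighted medians.
Total weight W = 429; half = 214.5.
x-coordinate, sorted with cumulative weight:
  x=1 (Riverbend, w=120) cum 120
  x=3 (Northgate, w=35) cum 155
  x=7 (Southcross, w=10) cum 165
  x=8 (Hillcrest, w=4) cum 169
  x=11 (Midtown, w=60) cum 229  ← median
  x=14 (Eastvale, w=10) cum 239
  x=18 (Lakeside, w=110) cum 349
  x=20 (Westmoor, w=80) cum 429
⇒ x* = 11
y-coordinate, sorted with cumulative weight:
  y=0 (Northgate, w=35) cum 35
  y=0 (Riverbend, w=120) cum 155
  y=3 (Hillcrest, w=4) cum 159
  y=4 (Eastvale, w=10) cum 169
  y=4 (Midtown, w=60) cum 229  ← median
  y=16 (Lakeside, w=110) cum 339
  y=20 (Southcross, w=10) cum 349
  y=20 (Westmoor, w=80) cum 429
⇒ y* = 4

(11, 4)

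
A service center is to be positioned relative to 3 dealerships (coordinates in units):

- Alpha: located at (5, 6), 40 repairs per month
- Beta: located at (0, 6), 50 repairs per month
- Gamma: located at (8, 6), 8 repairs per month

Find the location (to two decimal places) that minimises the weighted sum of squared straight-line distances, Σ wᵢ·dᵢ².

(2.69, 6.00)

The minimiser of Σwᵢ‖p−pᵢ‖² is the weighted centroid p* = (Σwᵢpᵢ)/(Σwᵢ).
Σwᵢ = 98.
Σwᵢxᵢ = 40·5 + 50·0 + 8·8 = 264.
Σwᵢyᵢ = 40·6 + 50·6 + 8·6 = 588.
x* = 264/98 = 2.69, y* = 588/98 = 6.00.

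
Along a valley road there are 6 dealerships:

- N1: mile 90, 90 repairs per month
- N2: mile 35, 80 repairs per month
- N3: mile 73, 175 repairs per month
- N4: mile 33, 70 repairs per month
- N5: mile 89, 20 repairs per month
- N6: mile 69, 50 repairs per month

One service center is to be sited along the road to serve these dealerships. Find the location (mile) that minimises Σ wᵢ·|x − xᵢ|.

x = 73

For a sum of weighted absolute distances on a line, the optimum is the weighted median (not the mean). Total weight W = 485; half-weight = 242.5.
Sort by position and accumulate weight:
  mile 33 (N4, w=70) → cum 70
  mile 35 (N2, w=80) → cum 150
  mile 69 (N6, w=50) → cum 200
  mile 73 (N3, w=175) → cum 375  ≥ 242.5 → median here
  mile 89 (N5, w=20) → cum 395
  mile 90 (N1, w=90) → cum 485
Optimal location: mile 73.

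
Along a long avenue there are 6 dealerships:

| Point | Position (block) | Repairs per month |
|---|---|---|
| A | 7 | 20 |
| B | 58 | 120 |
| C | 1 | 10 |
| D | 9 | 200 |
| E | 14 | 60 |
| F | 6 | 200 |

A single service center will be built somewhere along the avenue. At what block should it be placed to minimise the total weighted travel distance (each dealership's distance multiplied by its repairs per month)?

x = 9

For a sum of weighted absolute distances on a line, the optimum is the weighted median (not the mean). Total weight W = 610; half-weight = 305.
Sort by position and accumulate weight:
  block 1 (C, w=10) → cum 10
  block 6 (F, w=200) → cum 210
  block 7 (A, w=20) → cum 230
  block 9 (D, w=200) → cum 430  ≥ 305 → median here
  block 14 (E, w=60) → cum 490
  block 58 (B, w=120) → cum 610
Optimal location: block 9.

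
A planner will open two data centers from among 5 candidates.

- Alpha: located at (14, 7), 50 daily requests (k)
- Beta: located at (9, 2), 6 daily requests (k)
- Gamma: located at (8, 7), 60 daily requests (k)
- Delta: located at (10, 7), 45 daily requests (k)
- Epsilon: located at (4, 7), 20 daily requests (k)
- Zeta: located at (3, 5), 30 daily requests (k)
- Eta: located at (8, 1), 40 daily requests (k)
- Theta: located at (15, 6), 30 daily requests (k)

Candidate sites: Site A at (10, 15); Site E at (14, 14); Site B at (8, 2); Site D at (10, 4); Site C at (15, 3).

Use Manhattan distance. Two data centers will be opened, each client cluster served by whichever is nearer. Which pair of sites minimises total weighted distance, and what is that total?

Evaluate every pair (each demand assigned to the nearer of the two):
  {Site D, Site C}: total = 1413
  {Site B, Site C}: total = 1421
  {Site B, Site D}: total = 1461
  {Site A, Site D}: total = 1633
  {Site E, Site D}: total = 1633
  {Site E, Site B}: total = 1701
  {Site A, Site B}: total = 1961
  {Site A, Site C}: total = 2402
  {Site E, Site C}: total = 2527
  {Site A, Site E}: total = 3094
Best pair: {Site D, Site C} with total 1413.

{Site D, Site C}, total 1413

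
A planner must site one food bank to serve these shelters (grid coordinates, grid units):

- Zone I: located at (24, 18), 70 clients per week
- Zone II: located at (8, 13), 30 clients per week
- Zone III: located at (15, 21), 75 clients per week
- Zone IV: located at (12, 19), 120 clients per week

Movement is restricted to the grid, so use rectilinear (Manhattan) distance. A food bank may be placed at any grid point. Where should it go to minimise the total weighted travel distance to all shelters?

Manhattan distance separates: Σwᵢ(|x−xᵢ|+|y−yᵢ|) = Σwᵢ|x−xᵢ| + Σwᵢ|y−yᵢ|, so x and y are optimised independently as 1-D weighted medians.
Total weight W = 295; half = 147.5.
x-coordinate, sorted with cumulative weight:
  x=8 (Zone II, w=30) cum 30
  x=12 (Zone IV, w=120) cum 150  ← median
  x=15 (Zone III, w=75) cum 225
  x=24 (Zone I, w=70) cum 295
⇒ x* = 12
y-coordinate, sorted with cumulative weight:
  y=13 (Zone II, w=30) cum 30
  y=18 (Zone I, w=70) cum 100
  y=19 (Zone IV, w=120) cum 220  ← median
  y=21 (Zone III, w=75) cum 295
⇒ y* = 19

(12, 19)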